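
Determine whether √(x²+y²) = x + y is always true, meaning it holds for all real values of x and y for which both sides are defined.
No, this is NOT an identity.

Claim: √(x²+y²) = x + y.
Test a specific point where both sides are defined: x = 2, y = 5.
LHS = √(x²+y²) ≈ 5.3852
RHS = x + y ≈ 7.0000
Since 5.3852 ≠ 7.0000, the equation fails at this point, so it cannot hold for all real values of x and y for which both sides are defined.
(x+y)² = x² + 2xy + y², not x² + y², so the square root does not split this way.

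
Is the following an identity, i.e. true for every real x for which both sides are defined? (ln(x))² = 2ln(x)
No, this is NOT an identity.

Claim: (ln(x))² = 2ln(x).
Test a specific point where both sides are defined: x = 1/2.
LHS = (ln(x))² ≈ 0.4805
RHS = 2ln(x) ≈ -1.3863
Since 0.4805 ≠ -1.3863, the equation fails at this point, so it cannot hold for every real x for which both sides are defined.
2ln(x) equals ln(x²), which is not the same as (ln x)².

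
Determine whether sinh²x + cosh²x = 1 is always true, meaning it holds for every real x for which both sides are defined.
Claim: sinh²x + cosh²x = 1.
Test a specific point where both sides are defined: x = 1/2.
LHS = sinh²x + cosh²x ≈ 1.5431
RHS = 1 ≈ 1.0000
Since 1.5431 ≠ 1.0000, the equation fails at this point, so it cannot hold for every real x for which both sides are defined.
The correct hyperbolic identity is cosh²x - sinh²x = 1 (a difference); the sum sinh²x + cosh²x equals cosh(2x).

Conclusion: No, this is NOT an identity.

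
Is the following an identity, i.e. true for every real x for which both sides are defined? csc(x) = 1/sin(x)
Claim: csc(x) = 1/sin(x).
Reasoning: csc(x) is by definition the reciprocal of sin(x), wherever sin(x) ≠ 0.
So the two sides agree for every real x for which both sides are defined.

Conclusion: Yes, this is an identity.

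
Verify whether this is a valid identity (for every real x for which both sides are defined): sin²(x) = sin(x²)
Claim: sin²(x) = sin(x²).
Test a specific point where both sides are defined: x = -π/2.
LHS = sin²(x) ≈ 1.0000
RHS = sin(x²) ≈ 0.6243
Since 1.0000 ≠ 0.6243, the equation fails at this point, so it cannot hold for every real x for which both sides are defined.
sin²(x) means (sin x)², squaring the output; sin(x²) squares the input. These are different functions.

Conclusion: No, this is NOT an identity.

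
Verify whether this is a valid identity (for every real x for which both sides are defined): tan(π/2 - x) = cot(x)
Yes, this is an identity.

Claim: tan(π/2 - x) = cot(x).
Reasoning: tan(π/2 - x) = sin(π/2 - x)/cos(π/2 - x) = cos(x)/sin(x) = cot(x), using the cofunction identities sin(π/2 - x) = cos(x) and cos(π/2 - x) = sin(x).
So the two sides agree for every real x for which both sides are defined.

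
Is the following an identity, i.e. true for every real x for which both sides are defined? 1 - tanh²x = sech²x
Claim: 1 - tanh²x = sech²x.
Reasoning: Divide cosh²x - sinh²x = 1 through by cosh²x (never zero): 1 - tanh²x = 1/cosh²x = sech²x.
So the two sides agree for every real x for which both sides are defined.

Conclusion: Yes, this is an identity.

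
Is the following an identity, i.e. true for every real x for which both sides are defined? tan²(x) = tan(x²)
Claim: tan²(x) = tan(x²).
Test a specific point where both sides are defined: x = -π/3.
LHS = tan²(x) ≈ 3.0000
RHS = tan(x²) ≈ 1.9485
Since 3.0000 ≠ 1.9485, the equation fails at this point, so it cannot hold for every real x for which both sides are defined.
tan²(x) means (tan x)², squaring the output; tan(x²) squares the input. These are different functions.

Conclusion: No, this is NOT an identity.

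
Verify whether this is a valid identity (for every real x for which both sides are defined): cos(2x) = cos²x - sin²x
Yes, this is an identity.

Claim: cos(2x) = cos²x - sin²x.
Reasoning: Put y = x in the addition formula cos(x+y) = cos(x)cos(y) - sin(x)sin(y): cos(2x) = cos²x - sin²x.
So the two sides agree for every real x for which both sides are defined.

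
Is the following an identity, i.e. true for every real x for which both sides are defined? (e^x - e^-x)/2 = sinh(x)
Yes, this is an identity.

Claim: (e^x - e^-x)/2 = sinh(x).
Reasoning: This is exactly the definition of the hyperbolic sine: sinh(x) := (e^x - e^-x)/2.
So the two sides agree for every real x for which both sides are defined.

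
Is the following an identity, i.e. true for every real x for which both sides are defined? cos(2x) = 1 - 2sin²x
Yes, this is an identity.

Claim: cos(2x) = 1 - 2sin²x.
Reasoning: cos(2x) = cos²x - sin²x. Replace cos²x by 1 - sin²x: (1 - sin²x) - sin²x = 1 - 2sin²x.
So the two sides agree for every real x for which both sides are defined.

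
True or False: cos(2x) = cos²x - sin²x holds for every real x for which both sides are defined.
Claim: cos(2x) = cos²x - sin²x.
Reasoning: Put y = x in the addition formula cos(x+y) = cos(x)cos(y) - sin(x)sin(y): cos(2x) = cos²x - sin²x.
So the two sides agree for every real x for which both sides are defined.

Conclusion: True.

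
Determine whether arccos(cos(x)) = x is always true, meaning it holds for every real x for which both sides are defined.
Claim: arccos(cos(x)) = x.
Test a specific point where both sides are defined: x = -π/2.
LHS = arccos(cos(x)) ≈ 1.5708
RHS = x ≈ -1.5708
Since 1.5708 ≠ -1.5708, the equation fails at this point, so it cannot hold for every real x for which both sides are defined.
arccos only returns values in [0, π], so arccos(cos(x)) = x holds only for x in that interval, not for all real x.

Conclusion: No, this is NOT an identity.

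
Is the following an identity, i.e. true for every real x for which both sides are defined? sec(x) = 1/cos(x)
Claim: sec(x) = 1/cos(x).
Reasoning: sec(x) is by definition the reciprocal of cos(x), wherever cos(x) ≠ 0.
So the two sides agree for every real x for which both sides are defined.

Conclusion: Yes, this is an identity.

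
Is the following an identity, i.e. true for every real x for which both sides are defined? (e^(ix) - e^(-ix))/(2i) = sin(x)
Yes, this is an identity.

Claim: (e^(ix) - e^(-ix))/(2i) = sin(x).
Reasoning: By Euler's formula e^(ix) = cos(x) + i·sin(x) and e^(-ix) = cos(x) - i·sin(x). Subtracting cancels the cosine terms: e^(ix) - e^(-ix) = 2i·sin(x); divide by 2i.
So the two sides agree for every real x for which both sides are defined.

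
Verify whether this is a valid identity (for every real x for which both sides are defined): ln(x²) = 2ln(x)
Yes, this is an identity.

Claim: ln(x²) = 2ln(x).
Reasoning: The right side requires x > 0. For x > 0, x² = (e^(ln x))² = e^(2ln x), so ln(x²) = 2ln(x). (For x < 0 the right side is undefined, so those values are outside the claim.)
So the two sides agree for every real x for which both sides are defined.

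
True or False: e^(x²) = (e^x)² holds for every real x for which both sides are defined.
False.

Claim: e^(x²) = (e^x)².
Test a specific point where both sides are defined: x = 1/2.
LHS = e^(x²) ≈ 1.2840
RHS = (e^x)² ≈ 2.7183
Since 1.2840 ≠ 2.7183, the equation fails at this point, so it cannot hold for every real x for which both sides are defined.
(e^x)² = e^(2x), and 2x ≠ x² in general.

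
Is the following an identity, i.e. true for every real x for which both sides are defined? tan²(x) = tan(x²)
No, this is NOT an identity.

Claim: tan²(x) = tan(x²).
Test a specific point where both sides are defined: x = 3π/4.
LHS = tan²(x) ≈ 1.0000
RHS = tan(x²) ≈ -0.8977
Since 1.0000 ≠ -0.8977, the equation fails at this point, so it cannot hold for every real x for which both sides are defined.
tan²(x) means (tan x)², squaring the output; tan(x²) squares the input. These are different functions.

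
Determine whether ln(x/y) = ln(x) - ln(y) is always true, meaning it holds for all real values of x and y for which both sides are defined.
Claim: ln(x/y) = ln(x) - ln(y).
Reasoning: Both sides are simultaneously defined only when x, y > 0. Write x = e^p, y = e^q. Then x/y = e^(p-q), so ln(x/y) = p - q = ln(x) - ln(y).
So the two sides agree for all real values of x and y for which both sides are defined.

Conclusion: Yes, this is an identity.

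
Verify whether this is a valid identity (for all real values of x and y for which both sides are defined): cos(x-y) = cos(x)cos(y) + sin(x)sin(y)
Yes, this is an identity.

Claim: cos(x-y) = cos(x)cos(y) + sin(x)sin(y).
Reasoning: Replace y by -y in cos(x+y) = cos(x)cos(y) - sin(x)sin(y) and use cos(-y) = cos(y), sin(-y) = -sin(y): cos(x-y) = cos(x)cos(y) + sin(x)sin(y).
So the two sides agree for all real values of x and y for which both sides are defined.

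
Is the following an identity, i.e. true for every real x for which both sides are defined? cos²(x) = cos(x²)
Claim: cos²(x) = cos(x²).
Test a specific point where both sides are defined: x = π/4.
LHS = cos²(x) ≈ 0.5000
RHS = cos(x²) ≈ 0.8157
Since 0.5000 ≠ 0.8157, the equation fails at this point, so it cannot hold for every real x for which both sides are defined.
cos²(x) means (cos x)², squaring the output; cos(x²) squares the input. These are different functions.

Conclusion: No, this is NOT an identity.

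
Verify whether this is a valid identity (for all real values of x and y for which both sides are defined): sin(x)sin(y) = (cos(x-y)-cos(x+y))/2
Yes, this is an identity.

Claim: sin(x)sin(y) = (cos(x-y)-cos(x+y))/2.
Reasoning: cos(x-y) = cos(x)cos(y) + sin(x)sin(y) and cos(x+y) = cos(x)cos(y) - sin(x)sin(y). Subtracting, cos(x-y) - cos(x+y) = 2sin(x)sin(y); divide by 2.
So the two sides agree for all real values of x and y for which both sides are defined.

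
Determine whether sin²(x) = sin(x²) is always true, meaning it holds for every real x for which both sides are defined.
No, this is NOT an identity.

Claim: sin²(x) = sin(x²).
Test a specific point where both sides are defined: x = -π/3.
LHS = sin²(x) ≈ 0.7500
RHS = sin(x²) ≈ 0.8897
Since 0.7500 ≠ 0.8897, the equation fails at this point, so it cannot hold for every real x for which both sides are defined.
sin²(x) means (sin x)², squaring the output; sin(x²) squares the input. These are different functions.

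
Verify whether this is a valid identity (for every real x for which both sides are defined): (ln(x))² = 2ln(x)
No, this is NOT an identity.

Claim: (ln(x))² = 2ln(x).
Test a specific point where both sides are defined: x = 3/2.
LHS = (ln(x))² ≈ 0.1644
RHS = 2ln(x) ≈ 0.8109
Since 0.1644 ≠ 0.8109, the equation fails at this point, so it cannot hold for every real x for which both sides are defined.
2ln(x) equals ln(x²), which is not the same as (ln x)².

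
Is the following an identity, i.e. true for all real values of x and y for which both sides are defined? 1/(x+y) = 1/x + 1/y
Claim: 1/(x+y) = 1/x + 1/y.
Test a specific point where both sides are defined: x = 2, y = 3.
LHS = 1/(x+y) ≈ 0.2000
RHS = 1/x + 1/y ≈ 0.8333
Since 0.2000 ≠ 0.8333, the equation fails at this point, so it cannot hold for all real values of x and y for which both sides are defined.
1/x + 1/y = (x+y)/(xy), which is not 1/(x+y).

Conclusion: No, this is NOT an identity.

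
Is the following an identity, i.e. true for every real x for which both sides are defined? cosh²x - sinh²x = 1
Yes, this is an identity.

Claim: cosh²x - sinh²x = 1.
Reasoning: With cosh(x) = (e^x + e^-x)/2 and sinh(x) = (e^x - e^-x)/2: cosh²x = (e^(2x) + 2 + e^(-2x))/4 and sinh²x = (e^(2x) - 2 + e^(-2x))/4. Subtracting leaves 4/4 = 1.
So the two sides agree for every real x for which both sides are defined.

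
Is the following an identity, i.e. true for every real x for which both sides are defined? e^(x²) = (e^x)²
Claim: e^(x²) = (e^x)².
Test a specific point where both sides are defined: x = 1/2.
LHS = e^(x²) ≈ 1.2840
RHS = (e^x)² ≈ 2.7183
Since 1.2840 ≠ 2.7183, the equation fails at this point, so it cannot hold for every real x for which both sides are defined.
(e^x)² = e^(2x), and 2x ≠ x² in general.

Conclusion: No, this is NOT an identity.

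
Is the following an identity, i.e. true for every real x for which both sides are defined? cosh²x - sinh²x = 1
Claim: cosh²x - sinh²x = 1.
Reasoning: With cosh(x) = (e^x + e^-x)/2 and sinh(x) = (e^x - e^-x)/2: cosh²x = (e^(2x) + 2 + e^(-2x))/4 and sinh²x = (e^(2x) - 2 + e^(-2x))/4. Subtracting leaves 4/4 = 1.
So the two sides agree for every real x for which both sides are defined.

Conclusion: Yes, this is an identity.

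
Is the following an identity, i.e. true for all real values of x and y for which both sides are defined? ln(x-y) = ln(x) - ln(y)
Claim: ln(x-y) = ln(x) - ln(y).
Test a specific point where both sides are defined: x = 5, y = 3/2.
LHS = ln(x-y) ≈ 1.2528
RHS = ln(x) - ln(y) ≈ 1.2040
Since 1.2528 ≠ 1.2040, the equation fails at this point, so it cannot hold for all real values of x and y for which both sides are defined.
ln(x) - ln(y) = ln(x/y), not ln(x-y).

Conclusion: No, this is NOT an identity.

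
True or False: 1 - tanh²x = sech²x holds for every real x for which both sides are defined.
Claim: 1 - tanh²x = sech²x.
Reasoning: Divide cosh²x - sinh²x = 1 through by cosh²x (never zero): 1 - tanh²x = 1/cosh²x = sech²x.
So the two sides agree for every real x for which both sides are defined.

Conclusion: True.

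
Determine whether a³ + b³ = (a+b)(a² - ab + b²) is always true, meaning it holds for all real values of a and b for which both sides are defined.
Yes, this is an identity.

Claim: a³ + b³ = (a+b)(a² - ab + b²).
Reasoning: Expand the right side: (a+b)(a² - ab + b²) = a³ - a²b + ab² + a²b - ab² + b³ = a³ + b³ (the middle terms cancel in pairs).
So the two sides agree for all real values of a and b for which both sides are defined.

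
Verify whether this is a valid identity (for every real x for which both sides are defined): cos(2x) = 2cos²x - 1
Yes, this is an identity.

Claim: cos(2x) = 2cos²x - 1.
Reasoning: cos(2x) = cos²x - sin²x. Replace sin²x by 1 - cos²x: cos²x - (1 - cos²x) = 2cos²x - 1.
So the two sides agree for every real x for which both sides are defined.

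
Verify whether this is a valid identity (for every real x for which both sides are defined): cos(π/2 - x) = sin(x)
Yes, this is an identity.

Claim: cos(π/2 - x) = sin(x).
Reasoning: Use cos(u - v) = cos(u)cos(v) + sin(u)sin(v) with u = π/2, v = x: cos(π/2)cos(x) + sin(π/2)sin(x) = 0·cos(x) + 1·sin(x) = sin(x).
So the two sides agree for every real x for which both sides are defined.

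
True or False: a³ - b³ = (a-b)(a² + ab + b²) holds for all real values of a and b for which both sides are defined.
True.

Claim: a³ - b³ = (a-b)(a² + ab + b²).
Reasoning: Expand the right side: (a-b)(a² + ab + b²) = a³ + a²b + ab² - a²b - ab² - b³ = a³ - b³ (the middle terms cancel in pairs).
So the two sides agree for all real values of a and b for which both sides are defined.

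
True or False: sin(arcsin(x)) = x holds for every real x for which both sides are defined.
True.

Claim: sin(arcsin(x)) = x.
Reasoning: For -1 ≤ x ≤ 1 (where arcsin is defined), arcsin(x) is by definition an angle whose sine equals x. Taking the sine of that angle returns x. (Note the other order, arcsin(sin x) = x, is NOT an identity.)
So the two sides agree for every real x for which both sides are defined.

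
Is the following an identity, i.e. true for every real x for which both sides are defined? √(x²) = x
No, this is NOT an identity.

Claim: √(x²) = x.
Test a specific point where both sides are defined: x = -2.
LHS = √(x²) ≈ 2.0000
RHS = x ≈ -2.0000
Since 2.0000 ≠ -2.0000, the equation fails at this point, so it cannot hold for every real x for which both sides are defined.
√(x²) = |x|, which differs from x whenever x < 0 (both sides are defined for every real x).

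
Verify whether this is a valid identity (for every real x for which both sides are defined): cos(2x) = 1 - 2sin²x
Claim: cos(2x) = 1 - 2sin²x.
Reasoning: cos(2x) = cos²x - sin²x. Replace cos²x by 1 - sin²x: (1 - sin²x) - sin²x = 1 - 2sin²x.
So the two sides agree for every real x for which both sides are defined.

Conclusion: Yes, this is an identity.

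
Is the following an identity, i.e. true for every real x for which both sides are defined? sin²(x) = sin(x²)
No, this is NOT an identity.

Claim: sin²(x) = sin(x²).
Test a specific point where both sides are defined: x = π/4.
LHS = sin²(x) ≈ 0.5000
RHS = sin(x²) ≈ 0.5785
Since 0.5000 ≠ 0.5785, the equation fails at this point, so it cannot hold for every real x for which both sides are defined.
sin²(x) means (sin x)², squaring the output; sin(x²) squares the input. These are different functions.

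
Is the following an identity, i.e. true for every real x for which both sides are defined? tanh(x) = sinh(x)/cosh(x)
Yes, this is an identity.

Claim: tanh(x) = sinh(x)/cosh(x).
Reasoning: tanh(x) is defined as sinh(x)/cosh(x) = (e^x - e^-x)/(e^x + e^-x); cosh(x) ≥ 1 is never zero, so this holds for every real x.
So the two sides agree for every real x for which both sides are defined.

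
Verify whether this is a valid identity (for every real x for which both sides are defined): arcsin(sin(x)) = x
No, this is NOT an identity.

Claim: arcsin(sin(x)) = x.
Test a specific point where both sides are defined: x = 3π/4.
LHS = arcsin(sin(x)) ≈ 0.7854
RHS = x ≈ 2.3562
Since 0.7854 ≠ 2.3562, the equation fails at this point, so it cannot hold for every real x for which both sides are defined.
arcsin only returns values in [-π/2, π/2], so arcsin(sin(x)) = x holds only for x in that interval, not for all real x.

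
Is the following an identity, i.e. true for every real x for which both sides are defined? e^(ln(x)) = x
Yes, this is an identity.

Claim: e^(ln(x)) = x.
Reasoning: For x > 0, ln(x) is by definition the exponent p such that e^p = x. Raising e to that exponent therefore returns x: e^(ln x) = x.
So the two sides agree for every real x for which both sides are defined.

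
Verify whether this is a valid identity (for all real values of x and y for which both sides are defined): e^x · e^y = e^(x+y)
Yes, this is an identity.

Claim: e^x · e^y = e^(x+y).
Reasoning: This is the law of exponents for a common base: multiplying powers adds exponents. E.g. from the series, (Σ x^j/j!)(Σ y^k/k!) = Σ_m (Σ_{j+k=m} x^j y^k/(j!k!)) = Σ_m (x+y)^m/m! by the binomial theorem.
So the two sides agree for all real values of x and y for which both sides are defined.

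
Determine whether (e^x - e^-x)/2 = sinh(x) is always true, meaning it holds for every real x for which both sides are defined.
Yes, this is an identity.

Claim: (e^x - e^-x)/2 = sinh(x).
Reasoning: This is exactly the definition of the hyperbolic sine: sinh(x) := (e^x - e^-x)/2.
So the two sides agree for every real x for which both sides are defined.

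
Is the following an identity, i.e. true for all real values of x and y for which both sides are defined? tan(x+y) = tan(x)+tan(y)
Claim: tan(x+y) = tan(x)+tan(y).
Test a specific point where both sides are defined: x = π/6, y = π/4.
LHS = tan(x+y) ≈ 3.7321
RHS = tan(x)+tan(y) ≈ 1.5774
Since 3.7321 ≠ 1.5774, the equation fails at this point, so it cannot hold for all real values of x and y for which both sides are defined.
The correct formula is tan(x+y) = (tan(x) + tan(y))/(1 - tan(x)tan(y)).

Conclusion: No, this is NOT an identity.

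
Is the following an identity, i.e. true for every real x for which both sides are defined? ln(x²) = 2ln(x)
Yes, this is an identity.

Claim: ln(x²) = 2ln(x).
Reasoning: The right side requires x > 0. For x > 0, x² = (e^(ln x))² = e^(2ln x), so ln(x²) = 2ln(x). (For x < 0 the right side is undefined, so those values are outside the claim.)
So the two sides agree for every real x for which both sides are defined.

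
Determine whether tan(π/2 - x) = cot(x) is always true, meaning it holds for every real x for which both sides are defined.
Yes, this is an identity.

Claim: tan(π/2 - x) = cot(x).
Reasoning: tan(π/2 - x) = sin(π/2 - x)/cos(π/2 - x) = cos(x)/sin(x) = cot(x), using the cofunction identities sin(π/2 - x) = cos(x) and cos(π/2 - x) = sin(x).
So the two sides agree for every real x for which both sides are defined.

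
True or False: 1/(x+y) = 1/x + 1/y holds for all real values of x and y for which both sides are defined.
Claim: 1/(x+y) = 1/x + 1/y.
Test a specific point where both sides are defined: x = 4, y = -3.
LHS = 1/(x+y) ≈ 1.0000
RHS = 1/x + 1/y ≈ -0.0833
Since 1.0000 ≠ -0.0833, the equation fails at this point, so it cannot hold for all real values of x and y for which both sides are defined.
1/x + 1/y = (x+y)/(xy), which is not 1/(x+y).

Conclusion: False.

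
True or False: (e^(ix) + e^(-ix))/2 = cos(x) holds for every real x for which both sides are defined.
True.

Claim: (e^(ix) + e^(-ix))/2 = cos(x).
Reasoning: By Euler's formula e^(ix) = cos(x) + i·sin(x) and e^(-ix) = cos(x) - i·sin(x). Adding cancels the sine terms: e^(ix) + e^(-ix) = 2cos(x); divide by 2.
So the two sides agree for every real x for which both sides are defined.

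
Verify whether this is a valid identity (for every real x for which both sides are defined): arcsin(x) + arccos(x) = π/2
Claim: arcsin(x) + arccos(x) = π/2.
Reasoning: Both sides are defined for -1 ≤ x ≤ 1. Let θ = arcsin(x), so sin θ = x and θ ∈ [-π/2, π/2]. Then cos(π/2 - θ) = sin θ = x and π/2 - θ ∈ [0, π], which is exactly the range of arccos, so arccos(x) = π/2 - θ. Adding: arcsin(x) + arccos(x) = θ + (π/2 - θ) = π/2.
So the two sides agree for every real x for which both sides are defined.

Conclusion: Yes, this is an identity.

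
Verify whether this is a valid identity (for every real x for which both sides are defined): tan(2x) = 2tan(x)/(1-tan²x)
Yes, this is an identity.

Claim: tan(2x) = 2tan(x)/(1-tan²x).
Reasoning: tan(2x) = sin(2x)/cos(2x) = 2sin(x)cos(x) / (cos²x - sin²x). Divide numerator and denominator by cos²x: 2tan(x) / (1 - tan²x).
So the two sides agree for every real x for which both sides are defined.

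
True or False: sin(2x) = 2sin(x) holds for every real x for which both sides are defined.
Claim: sin(2x) = 2sin(x).
Test a specific point where both sides are defined: x = -π/3.
LHS = sin(2x) ≈ -0.8660
RHS = 2sin(x) ≈ -1.7321
Since -0.8660 ≠ -1.7321, the equation fails at this point, so it cannot hold for every real x for which both sides are defined.
The correct double-angle formula is sin(2x) = 2sin(x)cos(x).

Conclusion: False.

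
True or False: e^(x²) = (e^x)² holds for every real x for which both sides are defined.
False.

Claim: e^(x²) = (e^x)².
Test a specific point where both sides are defined: x = 3.
LHS = e^(x²) ≈ 8103.0839
RHS = (e^x)² ≈ 403.4288
Since 8103.0839 ≠ 403.4288, the equation fails at this point, so it cannot hold for every real x for which both sides are defined.
(e^x)² = e^(2x), and 2x ≠ x² in general.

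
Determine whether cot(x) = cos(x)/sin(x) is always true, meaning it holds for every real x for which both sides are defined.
Yes, this is an identity.

Claim: cot(x) = cos(x)/sin(x).
Reasoning: cot(x) is defined as 1/tan(x) = 1/(sin(x)/cos(x)) = cos(x)/sin(x), wherever sin(x) ≠ 0.
So the two sides agree for every real x for which both sides are defined.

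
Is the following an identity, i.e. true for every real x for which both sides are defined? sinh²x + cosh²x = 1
Claim: sinh²x + cosh²x = 1.
Test a specific point where both sides are defined: x = 1/2.
LHS = sinh²x + cosh²x ≈ 1.5431
RHS = 1 ≈ 1.0000
Since 1.5431 ≠ 1.0000, the equation fails at this point, so it cannot hold for every real x for which both sides are defined.
The correct hyperbolic identity is cosh²x - sinh²x = 1 (a difference); the sum sinh²x + cosh²x equals cosh(2x).

Conclusion: No, this is NOT an identity.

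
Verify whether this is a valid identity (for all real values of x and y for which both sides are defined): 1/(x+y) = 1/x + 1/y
Claim: 1/(x+y) = 1/x + 1/y.
Test a specific point where both sides are defined: x = 1/2, y = -1.
LHS = 1/(x+y) ≈ -2.0000
RHS = 1/x + 1/y ≈ 1.0000
Since -2.0000 ≠ 1.0000, the equation fails at this point, so it cannot hold for all real values of x and y for which both sides are defined.
1/x + 1/y = (x+y)/(xy), which is not 1/(x+y).

Conclusion: No, this is NOT an identity.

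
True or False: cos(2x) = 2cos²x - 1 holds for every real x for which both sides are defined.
True.

Claim: cos(2x) = 2cos²x - 1.
Reasoning: cos(2x) = cos²x - sin²x. Replace sin²x by 1 - cos²x: cos²x - (1 - cos²x) = 2cos²x - 1.
So the two sides agree for every real x for which both sides are defined.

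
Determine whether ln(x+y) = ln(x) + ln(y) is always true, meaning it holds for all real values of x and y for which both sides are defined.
No, this is NOT an identity.

Claim: ln(x+y) = ln(x) + ln(y).
Test a specific point where both sides are defined: x = 3, y = 4.
LHS = ln(x+y) ≈ 1.9459
RHS = ln(x) + ln(y) ≈ 2.4849
Since 1.9459 ≠ 2.4849, the equation fails at this point, so it cannot hold for all real values of x and y for which both sides are defined.
ln(x) + ln(y) = ln(xy), not ln(x+y).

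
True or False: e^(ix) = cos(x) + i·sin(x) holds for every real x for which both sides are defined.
Claim: e^(ix) = cos(x) + i·sin(x).
Reasoning: Euler's formula. Expand e^(ix) = Σ (ix)^k / k!. Since i² = -1, the even-k terms are Σ (-1)^m x^(2m)/(2m)! = cos(x) and the odd-k terms are i · Σ (-1)^m x^(2m+1)/(2m+1)! = i·sin(x).
So the two sides agree for every real x for which both sides are defined.

Conclusion: True.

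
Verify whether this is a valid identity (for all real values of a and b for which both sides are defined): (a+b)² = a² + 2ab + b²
Yes, this is an identity.

Claim: (a+b)² = a² + 2ab + b².
Reasoning: Expand: (a+b)² = (a+b)(a+b) = a·a + a·b + b·a + b·b = a² + 2ab + b².
So the two sides agree for all real values of a and b for which both sides are defined.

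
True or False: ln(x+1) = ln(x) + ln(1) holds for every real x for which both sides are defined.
Claim: ln(x+1) = ln(x) + ln(1).
Test a specific point where both sides are defined: x = 1.
LHS = ln(x+1) ≈ 0.6931
RHS = ln(x) + ln(1) ≈ 0.0000
Since 0.6931 ≠ 0.0000, the equation fails at this point, so it cannot hold for every real x for which both sides are defined.
ln(1) = 0, so the right side is just ln(x), which differs from ln(x+1).

Conclusion: False.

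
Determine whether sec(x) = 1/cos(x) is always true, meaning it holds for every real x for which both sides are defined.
Yes, this is an identity.

Claim: sec(x) = 1/cos(x).
Reasoning: sec(x) is by definition the reciprocal of cos(x), wherever cos(x) ≠ 0.
So the two sides agree for every real x for which both sides are defined.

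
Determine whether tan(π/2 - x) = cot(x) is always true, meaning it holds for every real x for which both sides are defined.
Claim: tan(π/2 - x) = cot(x).
Reasoning: tan(π/2 - x) = sin(π/2 - x)/cos(π/2 - x) = cos(x)/sin(x) = cot(x), using the cofunction identities sin(π/2 - x) = cos(x) and cos(π/2 - x) = sin(x).
So the two sides agree for every real x for which both sides are defined.

Conclusion: Yes, this is an identity.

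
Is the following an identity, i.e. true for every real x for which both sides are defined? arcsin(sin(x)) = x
No, this is NOT an identity.

Claim: arcsin(sin(x)) = x.
Test a specific point where both sides are defined: x = 2π/3.
LHS = arcsin(sin(x)) ≈ 1.0472
RHS = x ≈ 2.0944
Since 1.0472 ≠ 2.0944, the equation fails at this point, so it cannot hold for every real x for which both sides are defined.
arcsin only returns values in [-π/2, π/2], so arcsin(sin(x)) = x holds only for x in that interval, not for all real x.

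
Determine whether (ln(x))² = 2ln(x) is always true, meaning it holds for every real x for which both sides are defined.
Claim: (ln(x))² = 2ln(x).
Test a specific point where both sides are defined: x = 3.
LHS = (ln(x))² ≈ 1.2069
RHS = 2ln(x) ≈ 2.1972
Since 1.2069 ≠ 2.1972, the equation fails at this point, so it cannot hold for every real x for which both sides are defined.
2ln(x) equals ln(x²), which is not the same as (ln x)².

Conclusion: No, this is NOT an identity.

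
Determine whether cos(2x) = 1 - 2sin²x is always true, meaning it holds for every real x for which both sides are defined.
Claim: cos(2x) = 1 - 2sin²x.
Reasoning: cos(2x) = cos²x - sin²x. Replace cos²x by 1 - sin²x: (1 - sin²x) - sin²x = 1 - 2sin²x.
So the two sides agree for every real x for which both sides are defined.

Conclusion: Yes, this is an identity.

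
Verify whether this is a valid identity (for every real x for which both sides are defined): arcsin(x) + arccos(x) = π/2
Claim: arcsin(x) + arccos(x) = π/2.
Reasoning: Both sides are defined for -1 ≤ x ≤ 1. Let θ = arcsin(x), so sin θ = x and θ ∈ [-π/2, π/2]. Then cos(π/2 - θ) = sin θ = x and π/2 - θ ∈ [0, π], which is exactly the range of arccos, so arccos(x) = π/2 - θ. Adding: arcsin(x) + arccos(x) = θ + (π/2 - θ) = π/2.
So the two sides agree for every real x for which both sides are defined.

Conclusion: Yes, this is an identity.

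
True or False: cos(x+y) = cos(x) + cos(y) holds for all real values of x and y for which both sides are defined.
False.

Claim: cos(x+y) = cos(x) + cos(y).
Test a specific point where both sides are defined: x = π/4, y = 2π/3.
LHS = cos(x+y) ≈ -0.9659
RHS = cos(x) + cos(y) ≈ 0.2071
Since -0.9659 ≠ 0.2071, the equation fails at this point, so it cannot hold for all real values of x and y for which both sides are defined.
The correct expansion is cos(x+y) = cos(x)cos(y) - sin(x)sin(y); cosine is not additive.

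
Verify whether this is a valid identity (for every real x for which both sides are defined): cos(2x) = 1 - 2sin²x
Claim: cos(2x) = 1 - 2sin²x.
Reasoning: cos(2x) = cos²x - sin²x. Replace cos²x by 1 - sin²x: (1 - sin²x) - sin²x = 1 - 2sin²x.
So the two sides agree for every real x for which both sides are defined.

Conclusion: Yes, this is an identity.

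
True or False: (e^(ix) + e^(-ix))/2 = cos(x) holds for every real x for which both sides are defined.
Claim: (e^(ix) + e^(-ix))/2 = cos(x).
Reasoning: By Euler's formula e^(ix) = cos(x) + i·sin(x) and e^(-ix) = cos(x) - i·sin(x). Adding cancels the sine terms: e^(ix) + e^(-ix) = 2cos(x); divide by 2.
So the two sides agree for every real x for which both sides are defined.

Conclusion: True.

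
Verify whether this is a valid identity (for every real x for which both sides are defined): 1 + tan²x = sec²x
Yes, this is an identity.

Claim: 1 + tan²x = sec²x.
Reasoning: Start from sin²x + cos²x = 1 and divide every term by cos²x (allowed wherever tan x and sec x are defined): tan²x + 1 = 1/cos²x = sec²x.
So the two sides agree for every real x for which both sides are defined.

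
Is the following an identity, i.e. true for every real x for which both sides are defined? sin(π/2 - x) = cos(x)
Claim: sin(π/2 - x) = cos(x).
Reasoning: Use sin(u - v) = sin(u)cos(v) - cos(u)sin(v) with u = π/2, v = x: sin(π/2)cos(x) - cos(π/2)sin(x) = 1·cos(x) - 0·sin(x) = cos(x).
So the two sides agree for every real x for which both sides are defined.

Conclusion: Yes, this is an identity.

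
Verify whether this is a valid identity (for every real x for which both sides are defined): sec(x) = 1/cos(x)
Yes, this is an identity.

Claim: sec(x) = 1/cos(x).
Reasoning: sec(x) is by definition the reciprocal of cos(x), wherever cos(x) ≠ 0.
So the two sides agree for every real x for which both sides are defined.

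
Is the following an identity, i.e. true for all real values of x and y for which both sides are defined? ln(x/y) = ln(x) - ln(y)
Claim: ln(x/y) = ln(x) - ln(y).
Reasoning: Both sides are simultaneously defined only when x, y > 0. Write x = e^p, y = e^q. Then x/y = e^(p-q), so ln(x/y) = p - q = ln(x) - ln(y).
So the two sides agree for all real values of x and y for which both sides are defined.

Conclusion: Yes, this is an identity.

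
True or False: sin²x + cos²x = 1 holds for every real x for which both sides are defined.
Claim: sin²x + cos²x = 1.
Reasoning: The point (cos x, sin x) lies on the unit circle X² + Y² = 1, so cos²x + sin²x = 1 for every real x.
So the two sides agree for every real x for which both sides are defined.

Conclusion: True.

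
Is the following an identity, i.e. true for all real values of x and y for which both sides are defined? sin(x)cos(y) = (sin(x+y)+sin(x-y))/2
Claim: sin(x)cos(y) = (sin(x+y)+sin(x-y))/2.
Reasoning: sin(x+y) = sin(x)cos(y) + cos(x)sin(y) and sin(x-y) = sin(x)cos(y) - cos(x)sin(y). Adding, sin(x+y) + sin(x-y) = 2sin(x)cos(y); divide by 2.
So the two sides agree for all real values of x and y for which both sides are defined.

Conclusion: Yes, this is an identity.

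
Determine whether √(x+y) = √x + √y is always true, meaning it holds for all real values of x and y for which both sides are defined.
Claim: √(x+y) = √x + √y.
Test a specific point where both sides are defined: x = 1/2, y = 4.
LHS = √(x+y) ≈ 2.1213
RHS = √x + √y ≈ 2.7071
Since 2.1213 ≠ 2.7071, the equation fails at this point, so it cannot hold for all real values of x and y for which both sides are defined.
Squaring the right side gives x + 2√(xy) + y, not x + y.

Conclusion: No, this is NOT an identity.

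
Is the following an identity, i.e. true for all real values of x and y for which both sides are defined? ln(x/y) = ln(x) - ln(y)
Yes, this is an identity.

Claim: ln(x/y) = ln(x) - ln(y).
Reasoning: Both sides are simultaneously defined only when x, y > 0. Write x = e^p, y = e^q. Then x/y = e^(p-q), so ln(x/y) = p - q = ln(x) - ln(y).
So the two sides agree for all real values of x and y for which both sides are defined.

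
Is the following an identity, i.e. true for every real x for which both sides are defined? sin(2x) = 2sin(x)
Claim: sin(2x) = 2sin(x).
Test a specific point where both sides are defined: x = 2π/3.
LHS = sin(2x) ≈ -0.8660
RHS = 2sin(x) ≈ 1.7321
Since -0.8660 ≠ 1.7321, the equation fails at this point, so it cannot hold for every real x for which both sides are defined.
The correct double-angle formula is sin(2x) = 2sin(x)cos(x).

Conclusion: No, this is NOT an identity.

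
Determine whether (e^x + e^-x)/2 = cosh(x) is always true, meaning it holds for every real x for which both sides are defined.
Claim: (e^x + e^-x)/2 = cosh(x).
Reasoning: This is exactly the definition of the hyperbolic cosine: cosh(x) := (e^x + e^-x)/2.
So the two sides agree for every real x for which both sides are defined.

Conclusion: Yes, this is an identity.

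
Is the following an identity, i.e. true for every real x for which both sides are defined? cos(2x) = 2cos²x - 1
Yes, this is an identity.

Claim: cos(2x) = 2cos²x - 1.
Reasoning: cos(2x) = cos²x - sin²x. Replace sin²x by 1 - cos²x: cos²x - (1 - cos²x) = 2cos²x - 1.
So the two sides agree for every real x for which both sides are defined.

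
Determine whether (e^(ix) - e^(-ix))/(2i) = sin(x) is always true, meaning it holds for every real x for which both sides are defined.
Yes, this is an identity.

Claim: (e^(ix) - e^(-ix))/(2i) = sin(x).
Reasoning: By Euler's formula e^(ix) = cos(x) + i·sin(x) and e^(-ix) = cos(x) - i·sin(x). Subtracting cancels the cosine terms: e^(ix) - e^(-ix) = 2i·sin(x); divide by 2i.
So the two sides agree for every real x for which both sides are defined.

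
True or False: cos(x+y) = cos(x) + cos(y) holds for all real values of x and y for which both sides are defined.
Claim: cos(x+y) = cos(x) + cos(y).
Test a specific point where both sides are defined: x = -π/2, y = π/3.
LHS = cos(x+y) ≈ 0.8660
RHS = cos(x) + cos(y) ≈ 0.5000
Since 0.8660 ≠ 0.5000, the equation fails at this point, so it cannot hold for all real values of x and y for which both sides are defined.
The correct expansion is cos(x+y) = cos(x)cos(y) - sin(x)sin(y); cosine is not additive.

Conclusion: False.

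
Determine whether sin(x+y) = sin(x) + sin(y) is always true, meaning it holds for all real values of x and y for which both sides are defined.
Claim: sin(x+y) = sin(x) + sin(y).
Test a specific point where both sides are defined: x = π/4, y = -π/2.
LHS = sin(x+y) ≈ -0.7071
RHS = sin(x) + sin(y) ≈ -0.2929
Since -0.7071 ≠ -0.2929, the equation fails at this point, so it cannot hold for all real values of x and y for which both sides are defined.
The correct expansion is sin(x+y) = sin(x)cos(y) + cos(x)sin(y); sine is not additive.

Conclusion: No, this is NOT an identity.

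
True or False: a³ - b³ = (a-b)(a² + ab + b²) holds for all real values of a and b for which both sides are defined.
Claim: a³ - b³ = (a-b)(a² + ab + b²).
Reasoning: Expand the right side: (a-b)(a² + ab + b²) = a³ + a²b + ab² - a²b - ab² - b³ = a³ - b³ (the middle terms cancel in pairs).
So the two sides agree for all real values of a and b for which both sides are defined.

Conclusion: True.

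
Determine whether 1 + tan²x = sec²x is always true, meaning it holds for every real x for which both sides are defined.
Claim: 1 + tan²x = sec²x.
Reasoning: Start from sin²x + cos²x = 1 and divide every term by cos²x (allowed wherever tan x and sec x are defined): tan²x + 1 = 1/cos²x = sec²x.
So the two sides agree for every real x for which both sides are defined.

Conclusion: Yes, this is an identity.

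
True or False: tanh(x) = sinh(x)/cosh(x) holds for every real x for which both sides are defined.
True.

Claim: tanh(x) = sinh(x)/cosh(x).
Reasoning: tanh(x) is defined as sinh(x)/cosh(x) = (e^x - e^-x)/(e^x + e^-x); cosh(x) ≥ 1 is never zero, so this holds for every real x.
So the two sides agree for every real x for which both sides are defined.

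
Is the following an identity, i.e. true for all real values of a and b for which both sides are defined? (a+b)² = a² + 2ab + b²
Yes, this is an identity.

Claim: (a+b)² = a² + 2ab + b².
Reasoning: Expand: (a+b)² = (a+b)(a+b) = a·a + a·b + b·a + b·b = a² + 2ab + b².
So the two sides agree for all real values of a and b for which both sides are defined.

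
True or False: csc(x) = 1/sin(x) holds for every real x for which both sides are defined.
True.

Claim: csc(x) = 1/sin(x).
Reasoning: csc(x) is by definition the reciprocal of sin(x), wherever sin(x) ≠ 0.
So the two sides agree for every real x for which both sides are defined.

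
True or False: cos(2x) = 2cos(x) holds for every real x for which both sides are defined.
False.

Claim: cos(2x) = 2cos(x).
Test a specific point where both sides are defined: x = π/2.
LHS = cos(2x) ≈ -1.0000
RHS = 2cos(x) ≈ 0.0000
Since -1.0000 ≠ 0.0000, the equation fails at this point, so it cannot hold for every real x for which both sides are defined.
The correct double-angle formula is cos(2x) = cos²x - sin²x.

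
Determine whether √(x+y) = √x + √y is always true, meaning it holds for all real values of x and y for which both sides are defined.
Claim: √(x+y) = √x + √y.
Test a specific point where both sides are defined: x = 5, y = 5.
LHS = √(x+y) ≈ 3.1623
RHS = √x + √y ≈ 4.4721
Since 3.1623 ≠ 4.4721, the equation fails at this point, so it cannot hold for all real values of x and y for which both sides are defined.
Squaring the right side gives x + 2√(xy) + y, not x + y.

Conclusion: No, this is NOT an identity.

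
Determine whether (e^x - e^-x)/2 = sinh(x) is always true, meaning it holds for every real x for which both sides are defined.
Claim: (e^x - e^-x)/2 = sinh(x).
Reasoning: This is exactly the definition of the hyperbolic sine: sinh(x) := (e^x - e^-x)/2.
So the two sides agree for every real x for which both sides are defined.

Conclusion: Yes, this is an identity.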